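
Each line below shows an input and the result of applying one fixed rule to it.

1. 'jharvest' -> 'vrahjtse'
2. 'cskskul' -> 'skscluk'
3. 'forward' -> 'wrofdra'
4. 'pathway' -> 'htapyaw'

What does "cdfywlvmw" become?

Looking at the pairs, the operation is to reverse the string, then move the first 3 characters to the end (rotate left by 3).
"cdfywlvmw" → "wmvlwyfdc" → "lwyfdcwmv".
(Check on "pathway": → "yawhtap" → "htapyaw" ✓)

lwyfdcwmv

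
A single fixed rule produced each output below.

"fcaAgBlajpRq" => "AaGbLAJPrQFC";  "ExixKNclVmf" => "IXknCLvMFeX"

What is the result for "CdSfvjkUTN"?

sFVJKutncD

Each output is the input with this applied: move the first 2 characters to the end (rotate left by 2), then flip the case of every letter.
Working it through for "CdSfvjkUTN": intermediate "SfvjkUTNCd", final "sFVJKutncD".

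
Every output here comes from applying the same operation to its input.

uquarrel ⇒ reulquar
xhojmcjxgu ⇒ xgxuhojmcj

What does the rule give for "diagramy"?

In each case the input is transformed by: swap the first and last characters, then move the last 3 characters to the front (rotate right by 3).
On "diagramy": the first step gives "yiagramd", and the second then gives "amdyiagr".

amdyiagr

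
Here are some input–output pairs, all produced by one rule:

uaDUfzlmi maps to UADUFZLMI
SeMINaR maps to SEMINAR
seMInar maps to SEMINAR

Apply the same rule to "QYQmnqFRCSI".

Looking at the pairs, the operation is to convert every letter to uppercase.
So "QYQmnqFRCSI" becomes "QYQMNQFRCSI".

QYQMNQFRCSI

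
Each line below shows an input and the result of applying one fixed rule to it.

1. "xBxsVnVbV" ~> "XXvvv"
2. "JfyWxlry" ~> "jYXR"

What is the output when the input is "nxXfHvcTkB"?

NxhCK

In each case the input is transformed by: flip the case of every letter, then keep every other character starting from the first (positions 1st, 3rd, 5th, ...).
"nxXfHvcTkB" → "NXxFhVCtKb" → "NxhCK".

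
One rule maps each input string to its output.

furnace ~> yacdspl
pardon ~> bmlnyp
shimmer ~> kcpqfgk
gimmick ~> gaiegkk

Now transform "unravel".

Each output is the input with this applied: move the last 3 characters to the front (rotate right by 3), then shift every letter 2 places backward in the alphabet (wrapping around).
So "unravel" becomes "tcjslpy".

tcjslpy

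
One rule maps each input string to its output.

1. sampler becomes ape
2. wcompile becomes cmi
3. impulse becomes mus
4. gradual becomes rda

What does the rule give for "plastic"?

lsi

Looking at the pairs, the operation is to delete the last character, then keep every other character starting from the second (positions 2nd, 4th, 6th, ...).
Working it through for "plastic": intermediate "plasti", final "lsi".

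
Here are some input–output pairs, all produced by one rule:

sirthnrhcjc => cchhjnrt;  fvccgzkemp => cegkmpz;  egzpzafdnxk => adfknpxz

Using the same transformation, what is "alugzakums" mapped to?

agkmsuz

The pattern: delete the first 3 characters, then sort the characters into alphabetical order.
Working it through for "alugzakums": intermediate "gzakums", final "agkmsuz".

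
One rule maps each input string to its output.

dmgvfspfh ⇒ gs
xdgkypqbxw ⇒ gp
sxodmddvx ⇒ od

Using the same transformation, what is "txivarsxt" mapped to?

ir

In each case the input is transformed by: keep one character in every 3, starting at position 3 (positions 3rd, 6th, 9th, ...), then delete the last character.
On "txivarsxt": the first step gives "irt", and the second then gives "ir".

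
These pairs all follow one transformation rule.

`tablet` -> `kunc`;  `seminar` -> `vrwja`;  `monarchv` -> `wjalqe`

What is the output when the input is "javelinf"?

enurwo

Each output is the input with this applied: delete the first 2 characters, then shift every letter 9 places forward in the alphabet (wrapping around).
Starting from "javelinf": after the first operation, "velinf"; after the second, "enurwo".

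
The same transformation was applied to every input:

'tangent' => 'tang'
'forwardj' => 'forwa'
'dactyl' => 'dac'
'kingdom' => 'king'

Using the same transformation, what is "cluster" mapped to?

The pattern: delete the last 3 characters.
So "cluster" becomes "clus".

clus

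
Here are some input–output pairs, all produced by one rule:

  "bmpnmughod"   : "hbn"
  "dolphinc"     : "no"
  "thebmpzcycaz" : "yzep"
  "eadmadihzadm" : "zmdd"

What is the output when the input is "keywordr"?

What's happening: swap the front and back halves of the string, then keep one character in every 3, starting at position 3 (positions 3rd, 6th, 9th, ...).
On "keywordr": the first step gives "ordrkeyw", and the second then gives "de".

de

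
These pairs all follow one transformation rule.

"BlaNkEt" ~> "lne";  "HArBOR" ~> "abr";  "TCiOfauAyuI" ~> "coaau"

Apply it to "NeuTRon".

eto

Each output is the input with this applied: keep every other character starting from the second (positions 2nd, 4th, 6th, ...), then convert every letter to lowercase.
For "NeuTRon", step one produces "eTo"; step two turns that into "eto".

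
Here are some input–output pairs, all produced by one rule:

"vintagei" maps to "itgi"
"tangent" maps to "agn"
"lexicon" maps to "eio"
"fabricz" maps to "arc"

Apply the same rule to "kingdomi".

igoi

Rule — keep every other character starting from the second (positions 2nd, 4th, 6th, ...).
For "kingdomi" the result is "igoi".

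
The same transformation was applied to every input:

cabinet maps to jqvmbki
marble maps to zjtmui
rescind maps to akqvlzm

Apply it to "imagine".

ioqvmqu

Rule — shift every letter 8 places forward in the alphabet (wrapping around), then move the first 2 characters to the end (rotate left by 2).
Working it through for "imagine": intermediate "quioqvm", final "ioqvmqu".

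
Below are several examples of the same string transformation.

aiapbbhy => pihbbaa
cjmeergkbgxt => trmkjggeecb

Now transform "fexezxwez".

Each output is the input with this applied: sort the characters into reverse alphabetical order, then delete the first character.
"fexezxwez" → "zzxxwfeee" → "zxxwfeee".

zxxwfeee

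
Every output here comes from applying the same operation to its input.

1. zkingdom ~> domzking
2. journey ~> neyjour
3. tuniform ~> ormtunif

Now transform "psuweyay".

yaypsuwe

Rule — move the last 3 characters to the front (rotate right by 3).
For "psuweyay" the result is "yaypsuwe".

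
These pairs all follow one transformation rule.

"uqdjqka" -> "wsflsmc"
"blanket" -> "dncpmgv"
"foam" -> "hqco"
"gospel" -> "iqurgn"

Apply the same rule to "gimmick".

ikookem

Rule — shift every letter 2 places forward in the alphabet (wrapping around).
On "gimmick" that produces "ikookem".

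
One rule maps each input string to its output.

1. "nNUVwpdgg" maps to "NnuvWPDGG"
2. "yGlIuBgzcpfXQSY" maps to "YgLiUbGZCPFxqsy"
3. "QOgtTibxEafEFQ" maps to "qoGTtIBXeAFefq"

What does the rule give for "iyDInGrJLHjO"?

IYdiNgRjlhJo

The pattern: flip the case of every letter.
"iyDInGrJLHjO" → "IYdiNgRjlhJo".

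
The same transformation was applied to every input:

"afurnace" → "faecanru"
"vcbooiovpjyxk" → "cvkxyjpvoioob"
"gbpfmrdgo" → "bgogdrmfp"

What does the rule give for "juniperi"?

ujirepin

Rule — move the first 2 characters to the end (rotate left by 2), then reverse the string.
On "juniperi": the first step gives "niperiju", and the second then gives "ujirepin".
(Check on "afurnace": → "urnaceaf" → "faecanru" ✓)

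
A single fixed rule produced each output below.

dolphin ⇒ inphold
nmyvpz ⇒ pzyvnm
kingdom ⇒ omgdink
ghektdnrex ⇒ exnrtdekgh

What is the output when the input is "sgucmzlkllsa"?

salllkmzucsg

Looking at the pairs, the operation is to reverse the string, then swap each adjacent pair of characters (1↔2, 3↔4, ...).
"sgucmzlkllsa" → "asllklzmcugs" → "salllkmzucsg".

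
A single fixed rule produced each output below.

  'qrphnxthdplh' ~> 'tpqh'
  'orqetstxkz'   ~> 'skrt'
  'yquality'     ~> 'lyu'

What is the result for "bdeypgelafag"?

efby

The transformation: swap the front and back halves of the string, then keep one character in every 3, starting at position 1 (positions 1st, 4th, 7th, ...).
Doing the same to "bdeypgelafag": "efby".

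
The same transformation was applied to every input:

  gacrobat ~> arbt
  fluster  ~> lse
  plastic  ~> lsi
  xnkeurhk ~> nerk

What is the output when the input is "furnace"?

unc

Each output is the input with this applied: keep every other character starting from the second (positions 2nd, 4th, 6th, ...).
On "furnace" that produces "unc".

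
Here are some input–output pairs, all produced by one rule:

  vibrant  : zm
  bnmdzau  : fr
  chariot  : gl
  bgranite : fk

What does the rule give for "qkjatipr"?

Each output is the input with this applied: shift every letter 4 places forward in the alphabet (wrapping around), then keep only the first 2 characters.
Starting from "qkjatipr": after the first operation, "uonexmtv"; after the second, "uo".
(Check on "chariot": → "glevmsx" → "gl" ✓)

uo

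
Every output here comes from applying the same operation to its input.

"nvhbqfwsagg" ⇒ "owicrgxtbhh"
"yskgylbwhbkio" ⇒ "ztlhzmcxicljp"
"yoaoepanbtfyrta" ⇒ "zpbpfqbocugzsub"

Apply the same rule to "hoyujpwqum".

ipzvkqxrvn

In each case the input is transformed by: shift every letter 1 place forward in the alphabet (wrapping around).
On "hoyujpwqum" that produces "ipzvkqxrvn".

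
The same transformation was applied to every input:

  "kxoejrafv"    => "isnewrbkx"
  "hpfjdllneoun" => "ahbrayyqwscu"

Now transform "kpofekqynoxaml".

yznkbaldxrsbcx

What's happening: reverse the string, then shift every letter 13 places forward in the alphabet (wrapping around) — i.e. ROT13.
On "kpofekqynoxaml": the first step gives "lmaxonyqkefopk", and the second then gives "yznkbaldxrsbcx".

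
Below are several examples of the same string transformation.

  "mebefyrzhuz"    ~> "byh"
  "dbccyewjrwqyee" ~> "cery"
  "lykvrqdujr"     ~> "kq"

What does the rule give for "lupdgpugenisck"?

ppes

Each output is the input with this applied: delete the last 2 characters, then keep one character in every 3, starting at position 3 (positions 3rd, 6th, 9th, ...).
Applying both steps to "lupdgpugenisck": "lupdgpugenis", then "ppes".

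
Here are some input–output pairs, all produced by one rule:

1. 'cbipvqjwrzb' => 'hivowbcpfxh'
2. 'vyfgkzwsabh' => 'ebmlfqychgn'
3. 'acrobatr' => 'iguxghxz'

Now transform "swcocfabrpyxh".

Rule — swap each adjacent pair of characters (1↔2, 3↔4, ...), then shift every letter 6 places forward in the alphabet (wrapping around).
For "swcocfabrpyxh", step one produces "wsocfcbaprxyh"; step two turns that into "cyuilihgvxden".

cyuilihgvxden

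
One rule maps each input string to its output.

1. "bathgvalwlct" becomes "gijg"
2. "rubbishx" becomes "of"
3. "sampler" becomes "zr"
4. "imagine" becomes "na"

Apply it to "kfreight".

What's happening: shift every letter 13 places forward in the alphabet (wrapping around) — i.e. ROT13, then keep one character in every 3, starting at position 3 (positions 3rd, 6th, 9th, ...).
For "kfreight", step one produces "xservtug"; step two turns that into "et".

et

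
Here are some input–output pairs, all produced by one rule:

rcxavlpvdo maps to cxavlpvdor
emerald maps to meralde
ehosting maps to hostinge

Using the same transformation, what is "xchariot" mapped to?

In each case the input is transformed by: move the first character to the end.
On "xchariot" that produces "chariotx".

chariotx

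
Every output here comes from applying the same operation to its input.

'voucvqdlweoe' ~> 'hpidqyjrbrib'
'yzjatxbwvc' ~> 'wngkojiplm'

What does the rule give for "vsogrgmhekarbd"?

btetzurxneoqif

Looking at the pairs, the operation is to move the first 2 characters to the end (rotate left by 2), then shift every letter 13 places forward in the alphabet (wrapping around) — i.e. ROT13.
Working it through for "vsogrgmhekarbd": intermediate "ogrgmhekarbdvs", final "btetzurxneoqif".
(Check on "voucvqdlweoe": → "ucvqdlweoevo" → "hpidqyjrbrib" ✓)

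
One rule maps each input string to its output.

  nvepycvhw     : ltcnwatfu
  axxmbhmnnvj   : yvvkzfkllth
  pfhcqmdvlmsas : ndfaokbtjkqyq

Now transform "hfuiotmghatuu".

The transformation: shift every letter 2 places backward in the alphabet (wrapping around).
"hfuiotmghatuu" → "fdsgmrkefyrss".

fdsgmrkefyrss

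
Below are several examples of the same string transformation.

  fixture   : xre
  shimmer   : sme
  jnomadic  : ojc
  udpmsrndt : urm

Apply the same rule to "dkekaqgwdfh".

wkfd

The transformation: sort the characters into reverse alphabetical order, then keep one character in every 3, starting at position 1 (positions 1st, 4th, 7th, ...).
Doing the same to "dkekaqgwdfh": "wkfd".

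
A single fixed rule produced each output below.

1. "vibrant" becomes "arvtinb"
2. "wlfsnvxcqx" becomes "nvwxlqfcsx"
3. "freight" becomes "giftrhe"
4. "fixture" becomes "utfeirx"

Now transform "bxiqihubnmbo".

huboxbimqnib

What's happening: take characters alternately from the front and the back (1st, last, 2nd, 2nd-last, ...), then move the last 2 characters to the front (rotate right by 2).
Starting from "bxiqihubnmbo": after the first operation, "boxbimqnibhu"; after the second, "huboxbimqnib".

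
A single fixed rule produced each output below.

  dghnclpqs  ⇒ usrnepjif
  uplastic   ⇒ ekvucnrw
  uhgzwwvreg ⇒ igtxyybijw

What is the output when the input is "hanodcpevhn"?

pjxgrefqpcj

In each case the input is transformed by: shift every letter 2 places forward in the alphabet (wrapping around), then reverse the string.
On "hanodcpevhn" that produces "pjxgrefqpcj".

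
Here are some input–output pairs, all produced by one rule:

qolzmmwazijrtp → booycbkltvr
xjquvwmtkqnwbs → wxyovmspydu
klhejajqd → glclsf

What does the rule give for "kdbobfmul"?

qdhown

The rule is to delete the first 3 characters, then shift every letter 2 places forward in the alphabet (wrapping around).
"kdbobfmul" → "obfmul" → "qdhown".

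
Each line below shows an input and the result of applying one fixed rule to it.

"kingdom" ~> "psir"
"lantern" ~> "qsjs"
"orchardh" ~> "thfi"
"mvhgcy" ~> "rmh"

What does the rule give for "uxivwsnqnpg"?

znbssl

Each output is the input with this applied: keep every other character starting from the first (positions 1st, 3rd, 5th, ...), then shift every letter 5 places forward in the alphabet (wrapping around).
Working it through for "uxivwsnqnpg": intermediate "uiwnng", final "znbssl".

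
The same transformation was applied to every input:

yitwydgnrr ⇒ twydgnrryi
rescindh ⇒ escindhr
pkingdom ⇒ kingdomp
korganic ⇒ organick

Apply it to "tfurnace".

furnacet

The transformation: swap the front and back halves of the string, then move the last 3 characters to the front (rotate right by 3).
Working it through for "tfurnace": intermediate "nacetfur", final "furnacet".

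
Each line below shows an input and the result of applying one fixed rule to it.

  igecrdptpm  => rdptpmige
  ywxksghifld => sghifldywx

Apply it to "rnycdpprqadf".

What's happening: move the first 3 characters to the end (rotate left by 3), then delete the first character.
Starting from "rnycdpprqadf": after the first operation, "cdpprqadfrny"; after the second, "dpprqadfrny".

dpprqadfrny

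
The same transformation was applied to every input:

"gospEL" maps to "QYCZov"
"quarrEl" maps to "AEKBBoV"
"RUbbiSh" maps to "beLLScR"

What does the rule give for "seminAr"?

COWSXkB

Looking at the pairs, the operation is to shift every letter 10 places forward in the alphabet (wrapping around), then flip the case of every letter.
For "seminAr", step one produces "cowsxKb"; step two turns that into "COWSXkB".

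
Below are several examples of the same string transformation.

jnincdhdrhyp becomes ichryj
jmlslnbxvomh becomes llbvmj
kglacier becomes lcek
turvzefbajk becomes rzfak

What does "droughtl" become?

What's happening: move the first character to the end, then keep every other character starting from the second (positions 2nd, 4th, 6th, ...).
Starting from "droughtl": after the first operation, "roughtld"; after the second, "ogtd".

ogtd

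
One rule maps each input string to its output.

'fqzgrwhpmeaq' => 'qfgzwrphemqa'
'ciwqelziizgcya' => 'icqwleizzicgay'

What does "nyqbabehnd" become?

What's happening: swap each adjacent pair of characters (1↔2, 3↔4, ...).
Applying that to "nyqbabehnd" gives "ynbqbahedn".

ynbqbahedn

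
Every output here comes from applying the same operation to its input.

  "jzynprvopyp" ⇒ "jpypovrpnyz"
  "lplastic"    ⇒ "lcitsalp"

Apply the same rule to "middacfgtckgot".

Rule — move the first character to the end, then reverse the string.
On "middacfgtckgot": the first step gives "iddacfgtckgotm", and the second then gives "mtogkctgfcaddi".

mtogkctgfcaddi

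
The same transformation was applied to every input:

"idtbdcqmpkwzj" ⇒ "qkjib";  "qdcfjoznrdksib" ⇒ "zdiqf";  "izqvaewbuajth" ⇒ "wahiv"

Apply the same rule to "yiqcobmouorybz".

mobyc

The rule is to keep one character in every 3, starting at position 1 (positions 1st, 4th, 7th, ...), then move the last 3 characters to the front (rotate right by 3).
For "yiqcobmouorybz" the result is "mobyc".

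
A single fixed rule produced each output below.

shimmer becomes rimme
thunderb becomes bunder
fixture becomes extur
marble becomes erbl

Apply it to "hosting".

gstin

Rule — delete the first 2 characters, then move the last character to the front.
Applying both steps to "hosting": "sting", then "gstin".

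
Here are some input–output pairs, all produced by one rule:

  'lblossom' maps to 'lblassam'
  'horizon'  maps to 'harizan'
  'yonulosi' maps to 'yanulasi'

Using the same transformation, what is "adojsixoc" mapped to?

Looking at the pairs, the operation is to replace every "o" with "a".
Doing the same to "adojsixoc": "adajsixac".

adajsixac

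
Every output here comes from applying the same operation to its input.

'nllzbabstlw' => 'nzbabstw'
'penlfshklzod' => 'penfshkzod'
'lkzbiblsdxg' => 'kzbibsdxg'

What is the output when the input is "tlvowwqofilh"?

tvowwqofih

Rule — remove every "l".
Applying that to "tlvowwqofilh" gives "tvowwqofih".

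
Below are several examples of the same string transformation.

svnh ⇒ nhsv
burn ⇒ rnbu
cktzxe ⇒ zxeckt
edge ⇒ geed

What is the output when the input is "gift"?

ftgi

The transformation: swap the front and back halves of the string.
For "gift" the result is "ftgi".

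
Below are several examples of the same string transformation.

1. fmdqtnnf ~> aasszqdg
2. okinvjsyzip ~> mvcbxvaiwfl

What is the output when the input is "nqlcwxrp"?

kecadypj

Each output is the input with this applied: move the last 3 characters to the front (rotate right by 3), then shift every letter 13 places forward in the alphabet (wrapping around) — i.e. ROT13.
Starting from "nqlcwxrp": after the first operation, "xrpnqlcw"; after the second, "kecadypj".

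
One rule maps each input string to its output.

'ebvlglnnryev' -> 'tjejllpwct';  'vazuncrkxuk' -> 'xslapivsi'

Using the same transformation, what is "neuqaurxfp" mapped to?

Looking at the pairs, the operation is to delete the first 2 characters, then shift every letter 2 places backward in the alphabet (wrapping around).
On "neuqaurxfp": the first step gives "uqaurxfp", and the second then gives "soyspvdn".

soyspvdn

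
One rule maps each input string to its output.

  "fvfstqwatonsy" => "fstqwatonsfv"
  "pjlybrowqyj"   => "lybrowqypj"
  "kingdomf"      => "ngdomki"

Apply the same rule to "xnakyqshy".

akyqshxn

Looking at the pairs, the operation is to delete the last character, then move the first 2 characters to the end (rotate left by 2).
Applying both steps to "xnakyqshy": "xnakyqsh", then "akyqshxn".
(Check on "fvfstqwatonsy": → "fvfstqwatons" → "fstqwatonsfv" ✓)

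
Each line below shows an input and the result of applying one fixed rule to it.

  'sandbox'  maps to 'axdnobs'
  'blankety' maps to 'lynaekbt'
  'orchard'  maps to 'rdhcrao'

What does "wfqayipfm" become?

What's happening: swap the first and last characters, then swap each adjacent pair of characters (1↔2, 3↔4, ...).
Working it through for "wfqayipfm": intermediate "mfqayipfw", final "fmaqiyfpw".
(Check on "sandbox": → "xandbos" → "axdnobs" ✓)

fmaqiyfpw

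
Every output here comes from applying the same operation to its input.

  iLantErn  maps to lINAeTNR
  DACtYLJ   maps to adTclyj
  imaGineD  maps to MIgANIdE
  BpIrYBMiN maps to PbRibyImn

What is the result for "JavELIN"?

The transformation: flip the case of every letter, then swap each adjacent pair of characters (1↔2, 3↔4, ...).
Starting from "JavELIN": after the first operation, "jAVelin"; after the second, "AjeViln".

AjeViln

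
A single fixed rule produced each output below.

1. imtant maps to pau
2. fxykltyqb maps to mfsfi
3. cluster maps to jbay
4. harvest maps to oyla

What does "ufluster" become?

In each case the input is transformed by: shift every letter 7 places forward in the alphabet (wrapping around), then keep every other character starting from the first (positions 1st, 3rd, 5th, ...).
Working it through for "ufluster": intermediate "bmsbzaly", final "bszl".

bszl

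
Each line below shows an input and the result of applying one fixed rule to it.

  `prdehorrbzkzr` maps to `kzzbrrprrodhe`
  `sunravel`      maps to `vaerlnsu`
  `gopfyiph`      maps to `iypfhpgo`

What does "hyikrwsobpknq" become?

In each case the input is transformed by: move the last 3 characters to the front (rotate right by 3), then take characters alternately from the front and the back (1st, last, 2nd, 2nd-last, ...).
Working it through for "hyikrwsobpknq": intermediate "knqhyikrwsobp", final "kpnbqohsywirk".

kpnbqohsywirk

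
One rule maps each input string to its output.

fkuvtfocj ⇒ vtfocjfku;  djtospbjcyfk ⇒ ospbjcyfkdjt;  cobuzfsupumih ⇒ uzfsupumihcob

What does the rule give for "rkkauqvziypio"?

Rule — move the first 3 characters to the end (rotate left by 3).
"rkkauqvziypio" → "auqvziypiorkk".

auqvziypiorkk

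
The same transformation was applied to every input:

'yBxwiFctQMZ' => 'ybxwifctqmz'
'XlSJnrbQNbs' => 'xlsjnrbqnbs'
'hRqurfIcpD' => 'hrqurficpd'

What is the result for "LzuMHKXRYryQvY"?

lzumhkxryryqvy

Rule — convert every letter to lowercase.
On "LzuMHKXRYryQvY" that produces "lzumhkxryryqvy".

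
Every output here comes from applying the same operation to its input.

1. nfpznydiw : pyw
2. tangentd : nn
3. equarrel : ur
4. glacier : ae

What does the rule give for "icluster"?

lt

The transformation: keep one character in every 3, starting at position 3 (positions 3rd, 6th, 9th, ...).
Doing the same to "icluster": "lt".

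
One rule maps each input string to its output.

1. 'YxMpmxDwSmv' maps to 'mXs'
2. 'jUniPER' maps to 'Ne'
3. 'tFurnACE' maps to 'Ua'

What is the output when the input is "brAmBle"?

aL

Rule — keep one character in every 3, starting at position 3 (positions 3rd, 6th, 9th, ...), then flip the case of every letter.
Starting from "brAmBle": after the first operation, "Al"; after the second, "aL".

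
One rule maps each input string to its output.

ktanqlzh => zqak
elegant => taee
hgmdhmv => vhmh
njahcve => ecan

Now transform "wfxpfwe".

efxw

The pattern: keep every other character starting from the first (positions 1st, 3rd, 5th, ...), then reverse the string.
"wfxpfwe" → "wxfe" → "efxw".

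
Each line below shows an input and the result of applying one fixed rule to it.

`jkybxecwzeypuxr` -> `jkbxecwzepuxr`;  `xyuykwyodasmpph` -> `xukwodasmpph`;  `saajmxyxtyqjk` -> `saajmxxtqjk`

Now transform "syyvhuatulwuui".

The pattern: remove every "y".
For "syyvhuatulwuui" the result is "svhuatulwuui".

svhuatulwuui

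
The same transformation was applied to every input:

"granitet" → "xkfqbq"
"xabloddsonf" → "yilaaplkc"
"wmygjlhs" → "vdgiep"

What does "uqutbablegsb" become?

Looking at the pairs, the operation is to shift every letter 3 places backward in the alphabet (wrapping around), then delete the first 2 characters.
Doing the same to "uqutbablegsb": "rqyxyibdpy".
(Check on "granitet": → "doxkfqbq" → "xkfqbq" ✓)

rqyxyibdpy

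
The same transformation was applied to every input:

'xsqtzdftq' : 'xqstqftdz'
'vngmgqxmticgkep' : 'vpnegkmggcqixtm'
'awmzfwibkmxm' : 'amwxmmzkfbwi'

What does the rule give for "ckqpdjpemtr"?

crktqmpedpj

Rule — take characters alternately from the front and the back (1st, last, 2nd, 2nd-last, ...).
For "ckqpdjpemtr" the result is "crktqmpedpj".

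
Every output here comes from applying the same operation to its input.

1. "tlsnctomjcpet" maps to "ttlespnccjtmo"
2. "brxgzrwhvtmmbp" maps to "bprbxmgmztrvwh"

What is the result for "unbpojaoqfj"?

ujnfbqpooaj

Looking at the pairs, the operation is to take characters alternately from the front and the back (1st, last, 2nd, 2nd-last, ...).
For "unbpojaoqfj" the result is "ujnfbqpooaj".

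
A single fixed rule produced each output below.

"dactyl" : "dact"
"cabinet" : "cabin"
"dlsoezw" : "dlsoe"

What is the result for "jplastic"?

jplast

Looking at the pairs, the operation is to delete the last 2 characters.
Doing the same to "jplastic": "jplast".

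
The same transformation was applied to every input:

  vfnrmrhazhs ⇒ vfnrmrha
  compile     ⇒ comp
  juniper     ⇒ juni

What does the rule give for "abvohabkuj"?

abvohab

The rule is to delete the last 3 characters.
So "abvohabkuj" becomes "abvohab".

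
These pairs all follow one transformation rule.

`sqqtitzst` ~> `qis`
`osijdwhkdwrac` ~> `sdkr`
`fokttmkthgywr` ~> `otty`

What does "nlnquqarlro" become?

luro

The rule is to keep one character in every 3, starting at position 2 (positions 2nd, 5th, 8th, ...).
Applying that to "nlnquqarlro" gives "luro".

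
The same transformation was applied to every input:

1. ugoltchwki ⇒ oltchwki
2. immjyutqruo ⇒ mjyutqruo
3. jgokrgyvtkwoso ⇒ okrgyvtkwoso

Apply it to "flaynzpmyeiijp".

aynzpmyeiijp

The transformation: delete the first 2 characters.
Applying that to "flaynzpmyeiijp" gives "aynzpmyeiijp".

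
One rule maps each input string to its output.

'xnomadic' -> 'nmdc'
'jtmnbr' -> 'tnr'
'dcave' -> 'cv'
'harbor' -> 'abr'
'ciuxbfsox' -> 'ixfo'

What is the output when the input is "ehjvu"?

The transformation: keep every other character starting from the second (positions 2nd, 4th, 6th, ...).
For "ehjvu" the result is "hv".

hv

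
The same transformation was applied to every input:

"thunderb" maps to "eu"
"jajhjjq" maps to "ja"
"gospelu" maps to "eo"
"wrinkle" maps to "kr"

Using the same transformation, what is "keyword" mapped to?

oe

The pattern: reverse the string, then keep one character in every 3, starting at position 3 (positions 3rd, 6th, 9th, ...).
Working it through for "keyword": intermediate "drowyek", final "oe".
(Check on "thunderb": → "brednuht" → "eu" ✓)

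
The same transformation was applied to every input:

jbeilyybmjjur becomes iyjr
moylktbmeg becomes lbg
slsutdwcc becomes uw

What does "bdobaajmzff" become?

bjf

Each output is the input with this applied: delete the first 2 characters, then keep one character in every 3, starting at position 2 (positions 2nd, 5th, 8th, ...).
"bdobaajmzff" → "obaajmzff" → "bjf".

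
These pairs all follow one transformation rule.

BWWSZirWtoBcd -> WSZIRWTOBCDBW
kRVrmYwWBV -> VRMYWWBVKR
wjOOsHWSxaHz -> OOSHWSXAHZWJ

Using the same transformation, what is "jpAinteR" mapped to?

Looking at the pairs, the operation is to move the first 2 characters to the end (rotate left by 2), then convert every letter to uppercase.
"jpAinteR" → "AINTERJP".
(Check on "BWWSZirWtoBcd": → "WSZirWtoBcdBW" → "WSZIRWTOBCDBW" ✓)

AINTERJP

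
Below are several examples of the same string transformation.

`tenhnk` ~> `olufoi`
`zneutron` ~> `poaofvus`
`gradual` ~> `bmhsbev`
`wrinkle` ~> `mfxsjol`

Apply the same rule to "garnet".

fuhbso

The rule is to shift every letter 1 place forward in the alphabet (wrapping around), then move the last 2 characters to the front (rotate right by 2).
Working it through for "garnet": intermediate "hbsofu", final "fuhbso".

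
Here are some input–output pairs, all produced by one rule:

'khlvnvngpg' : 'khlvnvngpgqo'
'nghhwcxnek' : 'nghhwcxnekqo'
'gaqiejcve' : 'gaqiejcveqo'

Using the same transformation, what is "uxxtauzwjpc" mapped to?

uxxtauzwjpcqo

The transformation: append "qo".
For "uxxtauzwjpc" the result is "uxxtauzwjpcqo".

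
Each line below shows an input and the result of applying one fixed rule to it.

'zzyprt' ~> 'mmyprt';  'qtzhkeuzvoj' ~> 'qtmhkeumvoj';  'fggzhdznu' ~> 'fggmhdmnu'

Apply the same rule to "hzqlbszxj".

Rule — replace every "z" with "m".
For "hzqlbszxj" the result is "hmqlbsmxj".

hmqlbsmxj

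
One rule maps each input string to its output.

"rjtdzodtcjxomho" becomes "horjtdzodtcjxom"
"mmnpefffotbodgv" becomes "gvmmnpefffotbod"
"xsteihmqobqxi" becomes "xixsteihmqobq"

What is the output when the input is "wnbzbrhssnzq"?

zqwnbzbrhssn

In each case the input is transformed by: move the last 2 characters to the front (rotate right by 2).
Doing the same to "wnbzbrhssnzq": "zqwnbzbrhssn".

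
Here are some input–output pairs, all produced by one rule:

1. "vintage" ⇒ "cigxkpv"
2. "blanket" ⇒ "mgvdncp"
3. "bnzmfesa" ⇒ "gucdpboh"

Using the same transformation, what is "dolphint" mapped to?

kpvfqnrj

The transformation: move the last 3 characters to the front (rotate right by 3), then shift every letter 2 places forward in the alphabet (wrapping around).
Applying both steps to "dolphint": "intdolph", then "kpvfqnrj".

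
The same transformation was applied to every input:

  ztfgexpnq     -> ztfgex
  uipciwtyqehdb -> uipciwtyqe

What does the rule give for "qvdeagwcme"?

qvdeagw

What's happening: delete the last 3 characters.
"qvdeagwcme" → "qvdeagw".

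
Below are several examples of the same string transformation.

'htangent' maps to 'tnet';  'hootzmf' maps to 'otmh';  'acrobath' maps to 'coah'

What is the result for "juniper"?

uiej

The transformation: move the first character to the end, then keep every other character starting from the first (positions 1st, 3rd, 5th, ...).
Starting from "juniper": after the first operation, "uniperj"; after the second, "uiej".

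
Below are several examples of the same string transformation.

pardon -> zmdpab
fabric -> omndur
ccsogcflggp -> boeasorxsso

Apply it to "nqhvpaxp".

Each output is the input with this applied: swap the first and last characters, then shift every letter 12 places forward in the alphabet (wrapping around).
For "nqhvpaxp", step one produces "pqhvpaxn"; step two turns that into "bcthbmjz".

bcthbmjz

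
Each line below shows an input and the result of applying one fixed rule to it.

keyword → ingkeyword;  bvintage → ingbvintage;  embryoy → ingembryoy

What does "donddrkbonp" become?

ingdonddrkbonp

What's happening: prepend "ing".
So "donddrkbonp" becomes "ingdonddrkbonp".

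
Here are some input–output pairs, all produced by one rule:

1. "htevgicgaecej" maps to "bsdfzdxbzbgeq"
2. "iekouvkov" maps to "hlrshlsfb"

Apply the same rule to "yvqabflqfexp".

Each output is the input with this applied: shift every letter 3 places backward in the alphabet (wrapping around), then move the first 2 characters to the end (rotate left by 2).
Starting from "yvqabflqfexp": after the first operation, "vsnxycincbum"; after the second, "nxycincbumvs".
(Check on "htevgicgaecej": → "eqbsdfzdxbzbg" → "bsdfzdxbzbgeq" ✓)

nxycincbumvs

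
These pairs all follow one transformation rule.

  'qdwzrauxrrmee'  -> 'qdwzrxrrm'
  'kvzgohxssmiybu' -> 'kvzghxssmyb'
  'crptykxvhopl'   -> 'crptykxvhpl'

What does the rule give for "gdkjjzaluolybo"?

gdkjjzllyb

Looking at the pairs, the operation is to remove every vowel.
Doing the same to "gdkjjzaluolybo": "gdkjjzllyb".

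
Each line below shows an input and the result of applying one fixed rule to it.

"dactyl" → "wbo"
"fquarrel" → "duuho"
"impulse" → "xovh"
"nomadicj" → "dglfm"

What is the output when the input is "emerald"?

The transformation: delete the first 3 characters, then shift every letter 3 places forward in the alphabet (wrapping around).
For "emerald", step one produces "rald"; step two turns that into "udog".
(Check on "fquarrel": → "arrel" → "duuho" ✓)

udog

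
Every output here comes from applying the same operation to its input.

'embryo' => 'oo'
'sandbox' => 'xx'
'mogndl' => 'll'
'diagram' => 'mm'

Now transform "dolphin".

nn

Rule — repeat every character 3 times, then keep only the last 2 characters.
So "dolphin" becomes "nn".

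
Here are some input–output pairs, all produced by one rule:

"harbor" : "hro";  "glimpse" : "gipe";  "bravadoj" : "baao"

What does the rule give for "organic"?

ognc

Rule — keep every other character starting from the first (positions 1st, 3rd, 5th, ...).
On "organic" that produces "ognc".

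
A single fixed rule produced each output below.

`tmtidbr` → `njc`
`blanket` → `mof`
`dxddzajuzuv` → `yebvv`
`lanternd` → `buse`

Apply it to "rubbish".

vct

Rule — keep every other character starting from the second (positions 2nd, 4th, 6th, ...), then shift every letter 1 place forward in the alphabet (wrapping around).
"rubbish" → "ubs" → "vct".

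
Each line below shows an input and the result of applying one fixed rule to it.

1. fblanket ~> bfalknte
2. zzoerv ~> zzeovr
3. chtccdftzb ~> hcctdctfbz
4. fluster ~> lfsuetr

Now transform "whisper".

The transformation: swap each adjacent pair of characters (1↔2, 3↔4, ...).
Applying that to "whisper" gives "hwsiepr".

hwsiepr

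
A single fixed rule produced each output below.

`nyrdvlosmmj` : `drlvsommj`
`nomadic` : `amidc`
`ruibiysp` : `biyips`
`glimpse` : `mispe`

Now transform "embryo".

rboy

In each case the input is transformed by: delete the first 2 characters, then swap each adjacent pair of characters (1↔2, 3↔4, ...).
Applying both steps to "embryo": "bryo", then "rboy".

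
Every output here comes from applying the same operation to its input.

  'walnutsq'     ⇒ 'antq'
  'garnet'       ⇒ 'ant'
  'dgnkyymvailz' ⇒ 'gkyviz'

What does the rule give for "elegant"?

lgn

Rule — keep every other character starting from the second (positions 2nd, 4th, 6th, ...).
"elegant" → "lgn".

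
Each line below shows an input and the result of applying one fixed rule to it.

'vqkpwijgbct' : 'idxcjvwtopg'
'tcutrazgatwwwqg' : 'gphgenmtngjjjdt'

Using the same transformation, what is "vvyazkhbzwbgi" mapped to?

iilnmxuomjotv

In each case the input is transformed by: shift every letter 13 places forward in the alphabet (wrapping around) — i.e. ROT13.
Applying that to "vvyazkhbzwbgi" gives "iilnmxuomjotv".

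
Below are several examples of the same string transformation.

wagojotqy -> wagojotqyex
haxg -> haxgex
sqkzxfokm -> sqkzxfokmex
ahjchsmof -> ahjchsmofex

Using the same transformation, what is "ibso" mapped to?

ibsoex

The pattern: append "ex".
Applying that to "ibso" gives "ibsoex".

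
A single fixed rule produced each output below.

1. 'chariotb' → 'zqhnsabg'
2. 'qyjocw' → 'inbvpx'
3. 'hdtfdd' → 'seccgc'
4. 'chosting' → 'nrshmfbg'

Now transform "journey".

Rule — move the first 2 characters to the end (rotate left by 2), then shift every letter 1 place backward in the alphabet (wrapping around).
Applying both steps to "journey": "urneyjo", then "tqmdxin".

tqmdxin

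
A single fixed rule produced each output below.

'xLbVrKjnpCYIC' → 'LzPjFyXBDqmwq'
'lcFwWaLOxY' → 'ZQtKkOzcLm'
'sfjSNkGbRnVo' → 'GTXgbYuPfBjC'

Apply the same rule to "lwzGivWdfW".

ZKNuWJkRTk

In each case the input is transformed by: flip the case of every letter, then shift every letter 12 places backward in the alphabet (wrapping around).
Starting from "lwzGivWdfW": after the first operation, "LWZgIVwDFw"; after the second, "ZKNuWJkRTk".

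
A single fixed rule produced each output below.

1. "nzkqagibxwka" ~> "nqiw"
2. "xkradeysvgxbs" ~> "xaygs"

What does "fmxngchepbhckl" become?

fnhbk

The transformation: keep one character in every 3, starting at position 1 (positions 1st, 4th, 7th, ...).
For "fmxngchepbhckl" the result is "fnhbk".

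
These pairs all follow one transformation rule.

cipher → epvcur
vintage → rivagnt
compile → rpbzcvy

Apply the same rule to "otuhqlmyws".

The rule is to move the last character to the front, then shift every letter 13 places forward in the alphabet (wrapping around) — i.e. ROT13.
Applying both steps to "otuhqlmyws": "sotuhqlmyw", then "fbghudyzlj".

fbghudyzlj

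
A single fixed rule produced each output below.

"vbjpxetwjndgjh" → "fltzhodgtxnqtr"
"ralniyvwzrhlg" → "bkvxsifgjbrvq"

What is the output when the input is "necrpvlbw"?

The rule is to shift every letter 10 places forward in the alphabet (wrapping around).
"necrpvlbw" → "xombzfvlg".

xombzfvlg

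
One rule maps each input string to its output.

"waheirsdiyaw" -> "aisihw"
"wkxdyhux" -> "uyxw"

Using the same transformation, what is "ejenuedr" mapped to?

Rule — keep every other character starting from the first (positions 1st, 3rd, 5th, ...), then reverse the string.
Starting from "ejenuedr": after the first operation, "eeud"; after the second, "duee".

duee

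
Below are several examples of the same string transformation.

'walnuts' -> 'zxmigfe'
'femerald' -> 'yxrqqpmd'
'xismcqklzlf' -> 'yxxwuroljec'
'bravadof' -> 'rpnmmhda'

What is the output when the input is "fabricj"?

The rule is to shift every letter 12 places forward in the alphabet (wrapping around), then sort the characters into reverse alphabetical order.
Applying both steps to "fabricj": "rmnduov", then "vuronmd".
(Check on "xismcqklzlf": → "jueyocwxlxr" → "yxxwuroljec" ✓)

vuronmd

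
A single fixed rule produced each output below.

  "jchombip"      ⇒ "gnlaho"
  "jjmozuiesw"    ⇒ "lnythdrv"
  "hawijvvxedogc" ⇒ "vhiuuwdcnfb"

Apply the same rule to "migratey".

fqzsdx

The transformation: delete the first 2 characters, then shift every letter 1 place backward in the alphabet (wrapping around).
On "migratey": the first step gives "gratey", and the second then gives "fqzsdx".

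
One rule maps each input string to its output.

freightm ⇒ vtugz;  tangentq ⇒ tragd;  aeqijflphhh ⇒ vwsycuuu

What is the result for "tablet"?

yrg

Rule — delete the first 3 characters, then shift every letter 13 places forward in the alphabet (wrapping around) — i.e. ROT13.
On "tablet": the first step gives "let", and the second then gives "yrg".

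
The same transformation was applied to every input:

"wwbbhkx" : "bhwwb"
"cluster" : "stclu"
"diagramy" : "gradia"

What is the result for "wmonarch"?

The rule is to delete the last 2 characters, then move the first 3 characters to the end (rotate left by 3).
Starting from "wmonarch": after the first operation, "wmonar"; after the second, "narwmo".

narwmo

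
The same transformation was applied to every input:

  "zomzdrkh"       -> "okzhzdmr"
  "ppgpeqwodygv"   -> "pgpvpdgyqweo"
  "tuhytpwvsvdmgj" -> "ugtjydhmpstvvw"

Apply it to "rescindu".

edrucisn

Rule — swap each adjacent pair of characters (1↔2, 3↔4, ...), then take characters alternately from the front and the back (1st, last, 2nd, 2nd-last, ...).
On "rescindu" that produces "edrucisn".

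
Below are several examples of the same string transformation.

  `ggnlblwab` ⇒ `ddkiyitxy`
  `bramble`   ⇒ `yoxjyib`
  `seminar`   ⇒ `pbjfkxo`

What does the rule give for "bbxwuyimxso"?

yyutrvfjupl

The rule is to shift every letter 3 places backward in the alphabet (wrapping around).
So "bbxwuyimxso" becomes "yyutrvfjupl".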